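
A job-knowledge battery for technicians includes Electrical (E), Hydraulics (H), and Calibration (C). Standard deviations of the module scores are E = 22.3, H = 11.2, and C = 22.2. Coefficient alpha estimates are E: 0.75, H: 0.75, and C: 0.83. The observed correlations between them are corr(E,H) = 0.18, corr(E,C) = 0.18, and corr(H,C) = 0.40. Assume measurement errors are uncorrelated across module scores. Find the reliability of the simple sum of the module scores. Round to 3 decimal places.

Var(E+H+C) = 22.3² + 11.2² + 22.2² + 2·[22.3·11.2·0.18 + 22.3·22.2·0.18 + 11.2·22.2·0.40] = 1115.57 + 467.047 = 1582.62.
With uncorrelated errors the cross-covariances are all true-score covariance, so they carry over unchanged; only the diagonal terms shrink to ρᵢσᵢ².
True-score variance = [22.3²·0.75 + 11.2²·0.75 + 22.2²·0.83] + 467.047 = 876.105 + 467.047 = 1343.15.
Reliability = 1343.15 / 1582.62 = 0.849.

0.849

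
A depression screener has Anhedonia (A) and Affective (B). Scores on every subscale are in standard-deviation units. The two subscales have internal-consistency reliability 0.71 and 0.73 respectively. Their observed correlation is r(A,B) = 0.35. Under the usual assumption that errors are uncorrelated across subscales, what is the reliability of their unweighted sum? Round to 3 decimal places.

0.793

Var(A+B) = 2 + 2·[0.35] = 2 + 0.7 = 2.7.
Under uncorrelated errors the observed covariances equal the true-score covariances, so only the own-variance terms attenuate.
True-score variance = [0.71 + 0.73] + 0.7 = 1.44 + 0.7 = 2.14.
Reliability = 2.14 / 2.7 = 0.793.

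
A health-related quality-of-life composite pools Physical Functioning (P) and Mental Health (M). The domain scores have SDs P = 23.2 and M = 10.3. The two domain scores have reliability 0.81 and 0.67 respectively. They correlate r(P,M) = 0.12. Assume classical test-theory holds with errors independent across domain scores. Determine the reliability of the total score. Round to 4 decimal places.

0.8044

Var(P+M) = 23.2² + 10.3² + 2·[23.2·10.3·0.12] = 644.33 + 57.3504 = 701.68.
Because errors are independent across components, Cov(Tᵢ,Tⱼ) = Cov(Xᵢ,Xⱼ); the off-diagonal part of the true-score variance is the same as above.
True-score variance = [23.2²·0.81 + 10.3²·0.67] + 57.3504 = 507.055 + 57.3504 = 564.405.
Reliability = 564.405 / 701.68 = 0.8044.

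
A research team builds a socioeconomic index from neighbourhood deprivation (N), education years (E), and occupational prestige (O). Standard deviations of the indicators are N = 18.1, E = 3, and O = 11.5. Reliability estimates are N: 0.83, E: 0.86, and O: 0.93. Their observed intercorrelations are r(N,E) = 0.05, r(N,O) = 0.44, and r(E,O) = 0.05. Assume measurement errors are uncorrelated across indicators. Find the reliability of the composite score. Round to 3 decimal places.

Var(N+E+O) = 18.1² + 3² + 11.5² + 2·[18.1·3·0.05 + 18.1·11.5·0.44 + 3·11.5·0.05] = 468.86 + 192.052 = 660.912.
Because errors are independent across components, Cov(Tᵢ,Tⱼ) = Cov(Xᵢ,Xⱼ); the off-diagonal part of the true-score variance is the same as above.
True-score variance = [18.1²·0.83 + 3²·0.86 + 11.5²·0.93] + 192.052 = 402.649 + 192.052 = 594.701.
Reliability = 594.701 / 660.912 = 0.900.

0.900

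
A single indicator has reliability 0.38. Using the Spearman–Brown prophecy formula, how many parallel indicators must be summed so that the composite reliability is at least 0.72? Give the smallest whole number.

5

k ≥ ρ*(1−ρ₁)/(ρ₁(1−ρ*)) = 0.72·0.62 / (0.38·0.28) = 4.195.
Smallest integer k = 5.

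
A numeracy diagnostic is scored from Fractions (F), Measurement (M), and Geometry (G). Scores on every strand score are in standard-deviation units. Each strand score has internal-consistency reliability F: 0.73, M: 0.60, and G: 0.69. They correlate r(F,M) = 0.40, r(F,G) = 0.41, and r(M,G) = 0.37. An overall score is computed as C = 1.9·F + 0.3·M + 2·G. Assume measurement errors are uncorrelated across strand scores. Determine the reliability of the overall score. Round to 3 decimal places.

Var(C) = 1.9² + 0.3² + 2² + 2·[0.57·0.40 + 3.8·0.41 + 0.6·0.37] = 7.7 + 4.016 = 11.716.
With uncorrelated errors the cross-covariances are all true-score covariance, so they carry over unchanged; only the diagonal terms shrink to ρᵢσᵢ².
True-score variance = [1.9²·0.73 + 0.3²·0.60 + 2²·0.69] + 4.016 = 5.4493 + 4.016 = 9.4653.
Reliability = 9.4653 / 11.716 = 0.808.

0.808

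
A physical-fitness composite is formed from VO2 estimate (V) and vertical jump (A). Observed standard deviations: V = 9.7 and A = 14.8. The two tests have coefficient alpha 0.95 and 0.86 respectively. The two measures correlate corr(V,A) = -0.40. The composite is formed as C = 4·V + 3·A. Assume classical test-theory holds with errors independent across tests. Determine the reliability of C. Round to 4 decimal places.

0.8326

Var(C) = 4²·9.7² + 3²·14.8² + 2·[12·9.7·14.8·(-0.40)] = 3476.8 − 1378.18 = 2098.62.
With uncorrelated errors the cross-covariances are all true-score covariance, so they carry over unchanged; only the diagonal terms shrink to ρᵢσᵢ².
True-score variance = [4²·9.7²·0.95 + 3²·14.8²·0.86] − 1378.18 = 3125.54 − 1378.18 = 1747.36.
Reliability = 1747.36 / 2098.62 = 0.8326.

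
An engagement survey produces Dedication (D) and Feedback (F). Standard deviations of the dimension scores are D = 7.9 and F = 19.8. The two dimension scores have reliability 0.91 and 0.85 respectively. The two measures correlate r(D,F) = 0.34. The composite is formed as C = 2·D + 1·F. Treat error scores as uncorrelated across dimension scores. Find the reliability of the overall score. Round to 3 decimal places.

Var(C) = 2²·7.9² + 19.8² + 2·[2·7.9·19.8·0.34] = 641.68 + 212.731 = 854.411.
Because errors are independent across components, Cov(Tᵢ,Tⱼ) = Cov(Xᵢ,Xⱼ); the off-diagonal part of the true-score variance is the same as above.
True-score variance = [2²·7.9²·0.91 + 19.8²·0.85] + 212.731 = 560.406 + 212.731 = 773.138.
Reliability = 773.138 / 854.411 = 0.905.

0.905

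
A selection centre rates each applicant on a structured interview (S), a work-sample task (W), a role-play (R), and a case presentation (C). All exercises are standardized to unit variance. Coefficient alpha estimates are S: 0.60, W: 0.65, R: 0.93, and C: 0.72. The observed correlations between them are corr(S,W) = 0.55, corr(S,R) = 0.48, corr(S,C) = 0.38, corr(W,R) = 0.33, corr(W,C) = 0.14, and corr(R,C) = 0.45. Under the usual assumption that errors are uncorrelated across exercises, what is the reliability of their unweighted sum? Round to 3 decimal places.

0.873

Var(S+W+R+C) = 4 + 2·[0.55 + 0.48 + 0.38 + 0.33 + 0.14 + 0.45] = 4 + 4.66 = 8.66.
Because errors are independent across components, Cov(Tᵢ,Tⱼ) = Cov(Xᵢ,Xⱼ); the off-diagonal part of the true-score variance is the same as above.
True-score variance = [0.60 + 0.65 + 0.93 + 0.72] + 4.66 = 2.9 + 4.66 = 7.56.
Reliability = 7.56 / 8.66 = 0.873.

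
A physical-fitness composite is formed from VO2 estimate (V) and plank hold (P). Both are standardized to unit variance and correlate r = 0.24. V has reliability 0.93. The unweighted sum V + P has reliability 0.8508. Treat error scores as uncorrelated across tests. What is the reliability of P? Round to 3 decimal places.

0.700

Var(V+P) = 2 + 2·0.24 = 2.480.
True-score variance = ρ_V + ρ_P + 2·0.24, so 0.8508 = (0.93 + ρ_P + 0.48) / 2.480.
ρ_P = 0.8508·2.480 − 0.93 − 0.48 = 0.700.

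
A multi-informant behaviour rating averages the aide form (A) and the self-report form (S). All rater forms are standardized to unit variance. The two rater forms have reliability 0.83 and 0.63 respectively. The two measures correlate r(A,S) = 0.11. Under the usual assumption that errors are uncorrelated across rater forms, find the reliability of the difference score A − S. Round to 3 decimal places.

0.697

Var(A−S) = 1 + 1 − 2·0.11 = 2 − 0.22 = 1.78.
Under uncorrelated errors the observed covariances equal the true-score covariances, so only the own-variance terms attenuate.
True-score variance = [0.83 + 0.63] − 0.22 = 1.46 − 0.22 = 1.24.
Reliability = 1.24 / 1.78 = 0.697.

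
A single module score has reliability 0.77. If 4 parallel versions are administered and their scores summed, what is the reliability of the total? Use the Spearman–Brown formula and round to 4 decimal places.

0.9305

ρ_k = kρ / (1 + (k−1)ρ) = 4·0.77 / (1 + 3·0.77) = 3.080 / 3.310 = 0.9305.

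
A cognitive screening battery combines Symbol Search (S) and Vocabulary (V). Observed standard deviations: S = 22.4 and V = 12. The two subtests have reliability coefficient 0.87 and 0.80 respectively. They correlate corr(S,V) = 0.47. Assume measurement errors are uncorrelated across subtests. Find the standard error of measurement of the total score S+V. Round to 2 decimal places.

9.70

Var(total) = 645.76 + 252.672 = 898.432.
True-score variance = 551.731 + 252.672 = 804.403, so reliability = 0.8953.
Error variance = 898.432 − 804.403 = 94.0288; SEM = √94.0288 = 9.70.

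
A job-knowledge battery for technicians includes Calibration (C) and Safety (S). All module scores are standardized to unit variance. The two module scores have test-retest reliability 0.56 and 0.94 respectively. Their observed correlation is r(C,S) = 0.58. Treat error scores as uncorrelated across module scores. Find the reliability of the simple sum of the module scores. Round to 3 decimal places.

Var(C+S) = 2 + 2·[0.58] = 2 + 1.16 = 3.16.
With uncorrelated errors the cross-covariances are all true-score covariance, so they carry over unchanged; only the diagonal terms shrink to ρᵢσᵢ².
True-score variance = [0.56 + 0.94] + 1.16 = 1.5 + 1.16 = 2.66.
Reliability = 2.66 / 3.16 = 0.842.

0.842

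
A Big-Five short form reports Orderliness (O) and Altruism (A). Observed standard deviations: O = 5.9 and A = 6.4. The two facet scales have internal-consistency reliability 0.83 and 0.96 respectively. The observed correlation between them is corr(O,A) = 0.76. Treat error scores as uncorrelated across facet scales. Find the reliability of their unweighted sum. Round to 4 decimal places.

0.9433

Var(O+A) = 5.9² + 6.4² + 2·[5.9·6.4·0.76] = 75.77 + 57.3952 = 133.165.
With uncorrelated errors the cross-covariances are all true-score covariance, so they carry over unchanged; only the diagonal terms shrink to ρᵢσᵢ².
True-score variance = [5.9²·0.83 + 6.4²·0.96] + 57.3952 = 68.2139 + 57.3952 = 125.609.
Reliability = 125.609 / 133.165 = 0.9433.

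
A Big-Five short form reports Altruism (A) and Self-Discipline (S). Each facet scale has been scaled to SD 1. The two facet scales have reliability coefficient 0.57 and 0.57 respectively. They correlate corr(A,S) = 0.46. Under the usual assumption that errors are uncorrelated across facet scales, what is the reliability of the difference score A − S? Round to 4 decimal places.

Var(A−S) = 1 + 1 − 2·0.46 = 2 − 0.92 = 1.08.
Under uncorrelated errors the observed covariances equal the true-score covariances, so only the own-variance terms attenuate.
True-score variance = [0.57 + 0.57] − 0.92 = 1.14 − 0.92 = 0.22.
Reliability = 0.22 / 1.08 = 0.2037.

0.2037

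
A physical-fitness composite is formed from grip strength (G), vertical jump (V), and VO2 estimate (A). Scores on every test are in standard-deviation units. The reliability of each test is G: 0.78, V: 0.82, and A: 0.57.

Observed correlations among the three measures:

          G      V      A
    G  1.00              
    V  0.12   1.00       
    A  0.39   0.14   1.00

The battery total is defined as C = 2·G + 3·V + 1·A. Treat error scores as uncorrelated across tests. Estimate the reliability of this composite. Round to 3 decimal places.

0.836

Var(C) = 2² + 3² + 1 + 2·[6·0.12 + 2·0.39 + 3·0.14] = 14 + 3.84 = 17.84.
Under uncorrelated errors the observed covariances equal the true-score covariances, so only the own-variance terms attenuate.
True-score variance = [2²·0.78 + 3²·0.82 + 0.57] + 3.84 = 11.07 + 3.84 = 14.91.
Reliability = 14.91 / 17.84 = 0.836.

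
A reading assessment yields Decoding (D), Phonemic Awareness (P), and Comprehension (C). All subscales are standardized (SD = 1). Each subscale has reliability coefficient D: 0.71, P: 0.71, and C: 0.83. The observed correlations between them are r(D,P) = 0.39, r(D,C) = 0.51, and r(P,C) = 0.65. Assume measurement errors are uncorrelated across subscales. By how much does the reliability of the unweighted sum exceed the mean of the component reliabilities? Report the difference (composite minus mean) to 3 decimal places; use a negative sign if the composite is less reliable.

0.127

Var(sum) = 3 + 3.1 = 6.1; true-score variance = 2.25 + 3.1 = 5.35; composite reliability = 0.8770.
Mean component reliability = 0.7500.
Difference = 0.8770 − 0.7500 = 0.127.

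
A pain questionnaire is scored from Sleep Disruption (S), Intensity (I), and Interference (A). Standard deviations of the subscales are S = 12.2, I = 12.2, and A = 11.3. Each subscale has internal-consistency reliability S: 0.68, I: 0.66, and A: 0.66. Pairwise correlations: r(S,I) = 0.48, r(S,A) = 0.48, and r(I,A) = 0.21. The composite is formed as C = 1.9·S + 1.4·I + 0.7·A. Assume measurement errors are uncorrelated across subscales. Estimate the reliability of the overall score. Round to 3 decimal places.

Var(C) = 1.9²·12.2² + 1.4²·12.2² + 0.7²·11.3² + 2·[2.66·12.2·12.2·0.48 + 1.33·12.2·11.3·0.48 + 0.98·12.2·11.3·0.21] = 891.607 + 612.841 = 1504.45.
Under uncorrelated errors the observed covariances equal the true-score covariances, so only the own-variance terms attenuate.
True-score variance = [1.9²·12.2²·0.68 + 1.4²·12.2²·0.66 + 0.7²·11.3²·0.66] + 612.841 = 599.207 + 612.841 = 1212.05.
Reliability = 1212.05 / 1504.45 = 0.806.

0.806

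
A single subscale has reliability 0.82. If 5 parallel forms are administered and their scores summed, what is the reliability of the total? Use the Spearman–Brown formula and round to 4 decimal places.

0.9579

ρ_k = kρ / (1 + (k−1)ρ) = 5·0.82 / (1 + 4·0.82) = 4.100 / 4.280 = 0.9579.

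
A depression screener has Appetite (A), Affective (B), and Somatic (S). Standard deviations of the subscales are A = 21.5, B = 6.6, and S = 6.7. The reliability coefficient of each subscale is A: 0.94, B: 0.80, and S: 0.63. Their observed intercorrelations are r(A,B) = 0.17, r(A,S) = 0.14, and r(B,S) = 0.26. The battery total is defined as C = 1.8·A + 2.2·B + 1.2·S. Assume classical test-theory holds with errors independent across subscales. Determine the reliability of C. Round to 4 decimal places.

Var(C) = 1.8²·21.5² + 2.2²·6.6² + 1.2²·6.7² + 2·[3.96·21.5·6.6·0.17 + 2.16·21.5·6.7·0.14 + 2.64·6.6·6.7·0.26] = 1773.16 + 338.881 = 2112.04.
Because errors are independent across components, Cov(Tᵢ,Tⱼ) = Cov(Xᵢ,Xⱼ); the off-diagonal part of the true-score variance is the same as above.
True-score variance = [1.8²·21.5²·0.94 + 2.2²·6.6²·0.80 + 1.2²·6.7²·0.63] + 338.881 = 1617.22 + 338.881 = 1956.1.
Reliability = 1956.1 / 2112.04 = 0.9262.

0.9262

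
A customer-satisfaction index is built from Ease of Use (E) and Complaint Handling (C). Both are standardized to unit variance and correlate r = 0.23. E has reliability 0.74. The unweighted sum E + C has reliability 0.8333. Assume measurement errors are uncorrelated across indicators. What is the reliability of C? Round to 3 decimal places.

0.850

Var(E+C) = 2 + 2·0.23 = 2.460.
True-score variance = ρ_E + ρ_C + 2·0.23, so 0.8333 = (0.74 + ρ_C + 0.46) / 2.460.
ρ_C = 0.8333·2.460 − 0.74 − 0.46 = 0.850.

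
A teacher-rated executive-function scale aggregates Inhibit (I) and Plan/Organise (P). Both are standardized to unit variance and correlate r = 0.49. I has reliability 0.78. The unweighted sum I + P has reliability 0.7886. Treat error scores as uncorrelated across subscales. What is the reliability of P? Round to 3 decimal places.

0.590

Var(I+P) = 2 + 2·0.49 = 2.980.
True-score variance = ρ_I + ρ_P + 2·0.49, so 0.7886 = (0.78 + ρ_P + 0.98) / 2.980.
ρ_P = 0.7886·2.980 − 0.78 − 0.98 = 0.590.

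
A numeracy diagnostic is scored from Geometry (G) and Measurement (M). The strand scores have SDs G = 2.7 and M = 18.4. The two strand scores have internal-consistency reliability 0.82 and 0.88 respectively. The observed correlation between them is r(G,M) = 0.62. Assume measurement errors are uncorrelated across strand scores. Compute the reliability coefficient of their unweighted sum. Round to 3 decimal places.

Var(G+M) = 2.7² + 18.4² + 2·[2.7·18.4·0.62] = 345.85 + 61.6032 = 407.453.
With uncorrelated errors the cross-covariances are all true-score covariance, so they carry over unchanged; only the diagonal terms shrink to ρᵢσᵢ².
True-score variance = [2.7²·0.82 + 18.4²·0.88] + 61.6032 = 303.911 + 61.6032 = 365.514.
Reliability = 365.514 / 407.453 = 0.897.

0.897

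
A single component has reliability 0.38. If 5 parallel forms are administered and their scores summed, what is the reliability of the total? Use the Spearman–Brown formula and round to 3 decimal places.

0.754

ρ_k = kρ / (1 + (k−1)ρ) = 5·0.38 / (1 + 4·0.38) = 1.900 / 2.520 = 0.754.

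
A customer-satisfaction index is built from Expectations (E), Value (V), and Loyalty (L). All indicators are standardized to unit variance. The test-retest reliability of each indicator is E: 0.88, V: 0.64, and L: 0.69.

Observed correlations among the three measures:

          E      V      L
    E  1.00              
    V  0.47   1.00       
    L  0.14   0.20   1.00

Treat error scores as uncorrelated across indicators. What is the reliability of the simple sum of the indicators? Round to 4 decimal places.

Var(E+V+L) = 3 + 2·[0.47 + 0.14 + 0.20] = 3 + 1.62 = 4.62.
Under uncorrelated errors the observed covariances equal the true-score covariances, so only the own-variance terms attenuate.
True-score variance = [0.88 + 0.64 + 0.69] + 1.62 = 2.21 + 1.62 = 3.83.
Reliability = 3.83 / 4.62 = 0.8290.

0.8290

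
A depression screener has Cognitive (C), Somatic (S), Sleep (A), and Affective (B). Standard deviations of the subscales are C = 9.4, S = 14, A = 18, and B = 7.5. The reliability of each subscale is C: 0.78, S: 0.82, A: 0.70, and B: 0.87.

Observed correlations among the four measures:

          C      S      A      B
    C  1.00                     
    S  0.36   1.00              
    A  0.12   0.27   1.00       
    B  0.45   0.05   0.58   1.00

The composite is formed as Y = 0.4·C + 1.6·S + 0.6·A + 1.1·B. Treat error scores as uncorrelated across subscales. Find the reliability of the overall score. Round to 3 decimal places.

0.869

Var(Y) = 0.4²·9.4² + 1.6²·14² + 0.6²·18² + 1.1²·7.5² + 2·[0.64·9.4·14·0.36 + 0.24·9.4·18·0.12 + 0.44·9.4·7.5·0.45 + 0.96·14·18·0.27 + 1.76·14·7.5·0.05 + 0.66·18·7.5·0.58] = 700.6 + 350.778 = 1051.38.
Because errors are independent across components, Cov(Tᵢ,Tⱼ) = Cov(Xᵢ,Xⱼ); the off-diagonal part of the true-score variance is the same as above.
True-score variance = [0.4²·9.4²·0.78 + 1.6²·14²·0.82 + 0.6²·18²·0.70 + 1.1²·7.5²·0.87] + 350.778 = 563.333 + 350.778 = 914.111.
Reliability = 914.111 / 1051.38 = 0.869.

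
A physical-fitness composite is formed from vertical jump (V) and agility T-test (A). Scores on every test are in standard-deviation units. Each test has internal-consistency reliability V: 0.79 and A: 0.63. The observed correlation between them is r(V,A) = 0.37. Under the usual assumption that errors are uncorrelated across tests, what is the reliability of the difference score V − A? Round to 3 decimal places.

0.540

Var(V−A) = 1 + 1 − 2·0.37 = 2 − 0.74 = 1.26.
Under uncorrelated errors the observed covariances equal the true-score covariances, so only the own-variance terms attenuate.
True-score variance = [0.79 + 0.63] − 0.74 = 1.42 − 0.74 = 0.68.
Reliability = 0.68 / 1.26 = 0.540.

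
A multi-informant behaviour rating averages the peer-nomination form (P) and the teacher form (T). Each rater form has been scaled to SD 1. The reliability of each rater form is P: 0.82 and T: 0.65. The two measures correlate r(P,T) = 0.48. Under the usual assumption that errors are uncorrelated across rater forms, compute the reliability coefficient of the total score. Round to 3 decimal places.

0.821

Var(P+T) = 2 + 2·[0.48] = 2 + 0.96 = 2.96.
Under uncorrelated errors the observed covariances equal the true-score covariances, so only the own-variance terms attenuate.
True-score variance = [0.82 + 0.65] + 0.96 = 1.47 + 0.96 = 2.43.
Reliability = 2.43 / 2.96 = 0.821.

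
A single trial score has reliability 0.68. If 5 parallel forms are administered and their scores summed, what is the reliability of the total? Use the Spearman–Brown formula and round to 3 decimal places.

0.914

ρ_k = kρ / (1 + (k−1)ρ) = 5·0.68 / (1 + 4·0.68) = 3.400 / 3.720 = 0.914.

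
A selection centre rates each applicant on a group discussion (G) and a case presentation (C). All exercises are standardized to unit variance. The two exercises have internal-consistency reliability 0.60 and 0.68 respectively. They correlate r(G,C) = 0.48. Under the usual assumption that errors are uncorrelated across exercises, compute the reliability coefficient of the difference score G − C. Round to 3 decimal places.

Var(G−C) = 1 + 1 − 2·0.48 = 2 − 0.96 = 1.04.
Under uncorrelated errors the observed covariances equal the true-score covariances, so only the own-variance terms attenuate.
True-score variance = [0.60 + 0.68] − 0.96 = 1.28 − 0.96 = 0.32.
Reliability = 0.32 / 1.04 = 0.308.

0.308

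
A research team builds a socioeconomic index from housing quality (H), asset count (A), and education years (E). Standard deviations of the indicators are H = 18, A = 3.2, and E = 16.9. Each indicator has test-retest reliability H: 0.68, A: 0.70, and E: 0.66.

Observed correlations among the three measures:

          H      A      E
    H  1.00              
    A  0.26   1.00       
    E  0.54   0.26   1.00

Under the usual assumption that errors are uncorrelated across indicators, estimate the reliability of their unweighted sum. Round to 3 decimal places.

0.797

Var(H+A+E) = 18² + 3.2² + 16.9² + 2·[18·3.2·0.26 + 18·16.9·0.54 + 3.2·16.9·0.26] = 619.85 + 386.61 = 1006.46.
Because errors are independent across components, Cov(Tᵢ,Tⱼ) = Cov(Xᵢ,Xⱼ); the off-diagonal part of the true-score variance is the same as above.
True-score variance = [18²·0.68 + 3.2²·0.70 + 16.9²·0.66] + 386.61 = 415.991 + 386.61 = 802.6.
Reliability = 802.6 / 1006.46 = 0.797.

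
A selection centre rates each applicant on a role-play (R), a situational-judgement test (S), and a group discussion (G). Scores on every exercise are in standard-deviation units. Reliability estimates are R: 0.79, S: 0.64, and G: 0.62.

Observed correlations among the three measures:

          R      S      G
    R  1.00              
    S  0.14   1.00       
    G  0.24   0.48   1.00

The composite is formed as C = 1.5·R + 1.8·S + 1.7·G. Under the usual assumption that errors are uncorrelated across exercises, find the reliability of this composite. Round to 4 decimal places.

Var(C) = 1.5² + 1.8² + 1.7² + 2·[2.7·0.14 + 2.55·0.24 + 3.06·0.48] = 8.38 + 4.9176 = 13.2976.
Because errors are independent across components, Cov(Tᵢ,Tⱼ) = Cov(Xᵢ,Xⱼ); the off-diagonal part of the true-score variance is the same as above.
True-score variance = [1.5²·0.79 + 1.8²·0.64 + 1.7²·0.62] + 4.9176 = 5.6429 + 4.9176 = 10.5605.
Reliability = 10.5605 / 13.2976 = 0.7942.

0.7942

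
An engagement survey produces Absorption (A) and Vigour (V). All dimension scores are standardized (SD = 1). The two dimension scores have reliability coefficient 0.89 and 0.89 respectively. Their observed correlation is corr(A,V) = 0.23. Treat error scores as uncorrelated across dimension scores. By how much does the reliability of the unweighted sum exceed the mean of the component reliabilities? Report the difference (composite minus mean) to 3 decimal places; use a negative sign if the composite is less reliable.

0.021

Var(sum) = 2 + 0.46 = 2.46; true-score variance = 1.78 + 0.46 = 2.24; composite reliability = 0.9106.
Mean component reliability = 0.8900.
Difference = 0.9106 − 0.8900 = 0.021.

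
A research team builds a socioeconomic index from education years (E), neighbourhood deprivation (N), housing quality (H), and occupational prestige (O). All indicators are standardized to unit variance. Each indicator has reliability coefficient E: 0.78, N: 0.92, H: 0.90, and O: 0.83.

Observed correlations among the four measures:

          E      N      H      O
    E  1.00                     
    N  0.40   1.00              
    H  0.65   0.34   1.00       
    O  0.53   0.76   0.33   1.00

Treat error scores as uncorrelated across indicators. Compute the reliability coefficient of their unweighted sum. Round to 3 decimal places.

Var(E+N+H+O) = 4 + 2·[0.40 + 0.65 + 0.53 + 0.34 + 0.76 + 0.33] = 4 + 6.02 = 10.02.
Under uncorrelated errors the observed covariances equal the true-score covariances, so only the own-variance terms attenuate.
True-score variance = [0.78 + 0.92 + 0.90 + 0.83] + 6.02 = 3.43 + 6.02 = 9.45.
Reliability = 9.45 / 10.02 = 0.943.

0.943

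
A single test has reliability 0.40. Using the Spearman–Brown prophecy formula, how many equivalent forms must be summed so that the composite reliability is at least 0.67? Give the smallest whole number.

4

k ≥ ρ*(1−ρ₁)/(ρ₁(1−ρ*)) = 0.67·0.60 / (0.40·0.33) = 3.045.
Smallest integer k = 4.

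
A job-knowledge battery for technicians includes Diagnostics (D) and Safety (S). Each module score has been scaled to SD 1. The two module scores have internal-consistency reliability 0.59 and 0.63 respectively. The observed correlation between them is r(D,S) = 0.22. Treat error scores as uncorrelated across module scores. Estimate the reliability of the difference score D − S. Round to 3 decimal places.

0.500

Var(D−S) = 1 + 1 − 2·0.22 = 2 − 0.44 = 1.56.
With uncorrelated errors the cross-covariances are all true-score covariance, so they carry over unchanged; only the diagonal terms shrink to ρᵢσᵢ².
True-score variance = [0.59 + 0.63] − 0.44 = 1.22 − 0.44 = 0.78.
Reliability = 0.78 / 1.56 = 0.500.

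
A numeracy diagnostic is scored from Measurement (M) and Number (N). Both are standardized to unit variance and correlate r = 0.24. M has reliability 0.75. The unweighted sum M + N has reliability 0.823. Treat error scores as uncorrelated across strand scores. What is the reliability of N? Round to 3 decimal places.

Var(M+N) = 2 + 2·0.24 = 2.480.
True-score variance = ρ_M + ρ_N + 2·0.24, so 0.823 = (0.75 + ρ_N + 0.48) / 2.480.
ρ_N = 0.823·2.480 − 0.75 − 0.48 = 0.811.

0.811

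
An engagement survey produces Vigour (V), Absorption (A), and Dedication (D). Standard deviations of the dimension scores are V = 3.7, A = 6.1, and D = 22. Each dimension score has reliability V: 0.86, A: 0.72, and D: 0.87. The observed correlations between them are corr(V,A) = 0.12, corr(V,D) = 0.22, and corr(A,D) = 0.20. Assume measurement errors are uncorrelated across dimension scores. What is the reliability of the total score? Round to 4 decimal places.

Var(V+A+D) = 3.7² + 6.1² + 22² + 2·[3.7·6.1·0.12 + 3.7·22·0.22 + 6.1·22·0.20] = 534.9 + 94.9128 = 629.813.
Because errors are independent across components, Cov(Tᵢ,Tⱼ) = Cov(Xᵢ,Xⱼ); the off-diagonal part of the true-score variance is the same as above.
True-score variance = [3.7²·0.86 + 6.1²·0.72 + 22²·0.87] + 94.9128 = 459.645 + 94.9128 = 554.557.
Reliability = 554.557 / 629.813 = 0.8805.

0.8805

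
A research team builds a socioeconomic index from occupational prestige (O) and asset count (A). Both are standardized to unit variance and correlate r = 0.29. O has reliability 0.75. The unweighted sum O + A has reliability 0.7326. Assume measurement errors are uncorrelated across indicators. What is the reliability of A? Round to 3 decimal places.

Var(O+A) = 2 + 2·0.29 = 2.580.
True-score variance = ρ_O + ρ_A + 2·0.29, so 0.7326 = (0.75 + ρ_A + 0.58) / 2.580.
ρ_A = 0.7326·2.580 − 0.75 − 0.58 = 0.560.

0.560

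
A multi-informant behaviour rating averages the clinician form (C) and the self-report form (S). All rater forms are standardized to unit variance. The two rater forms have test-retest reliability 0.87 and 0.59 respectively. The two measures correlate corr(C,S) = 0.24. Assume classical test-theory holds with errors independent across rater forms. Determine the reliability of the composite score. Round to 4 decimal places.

Var(C+S) = 2 + 2·[0.24] = 2 + 0.48 = 2.48.
Under uncorrelated errors the observed covariances equal the true-score covariances, so only the own-variance terms attenuate.
True-score variance = [0.87 + 0.59] + 0.48 = 1.46 + 0.48 = 1.94.
Reliability = 1.94 / 2.48 = 0.7823.

0.7823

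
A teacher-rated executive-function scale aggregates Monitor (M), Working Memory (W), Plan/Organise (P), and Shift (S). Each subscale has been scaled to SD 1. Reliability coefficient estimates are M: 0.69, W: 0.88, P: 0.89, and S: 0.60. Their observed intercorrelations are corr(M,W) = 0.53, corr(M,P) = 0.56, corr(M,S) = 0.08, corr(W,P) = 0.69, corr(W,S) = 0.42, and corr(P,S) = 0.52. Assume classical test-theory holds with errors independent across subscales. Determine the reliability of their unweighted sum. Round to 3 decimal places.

0.902

Var(M+W+P+S) = 4 + 2·[0.53 + 0.56 + 0.08 + 0.69 + 0.42 + 0.52] = 4 + 5.6 = 9.6.
With uncorrelated errors the cross-covariances are all true-score covariance, so they carry over unchanged; only the diagonal terms shrink to ρᵢσᵢ².
True-score variance = [0.69 + 0.88 + 0.89 + 0.60] + 5.6 = 3.06 + 5.6 = 8.66.
Reliability = 8.66 / 9.6 = 0.902.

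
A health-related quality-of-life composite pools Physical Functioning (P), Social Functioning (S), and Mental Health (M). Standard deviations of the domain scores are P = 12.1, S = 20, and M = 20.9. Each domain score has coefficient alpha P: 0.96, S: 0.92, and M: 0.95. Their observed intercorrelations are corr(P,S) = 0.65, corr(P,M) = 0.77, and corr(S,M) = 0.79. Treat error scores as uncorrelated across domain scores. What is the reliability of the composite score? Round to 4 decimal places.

Var(P+S+M) = 12.1² + 20² + 20.9² + 2·[12.1·20·0.65 + 12.1·20.9·0.77 + 20·20.9·0.79] = 983.22 + 1364.49 = 2347.71.
Because errors are independent across components, Cov(Tᵢ,Tⱼ) = Cov(Xᵢ,Xⱼ); the off-diagonal part of the true-score variance is the same as above.
True-score variance = [12.1²·0.96 + 20²·0.92 + 20.9²·0.95] + 1364.49 = 923.523 + 1364.49 = 2288.01.
Reliability = 2288.01 / 2347.71 = 0.9746.

0.9746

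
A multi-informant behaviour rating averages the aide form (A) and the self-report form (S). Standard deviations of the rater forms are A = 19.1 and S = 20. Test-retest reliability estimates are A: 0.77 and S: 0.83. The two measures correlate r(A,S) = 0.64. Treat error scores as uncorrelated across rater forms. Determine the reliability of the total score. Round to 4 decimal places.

Var(A+S) = 19.1² + 20² + 2·[19.1·20·0.64] = 764.81 + 488.96 = 1253.77.
Because errors are independent across components, Cov(Tᵢ,Tⱼ) = Cov(Xᵢ,Xⱼ); the off-diagonal part of the true-score variance is the same as above.
True-score variance = [19.1²·0.77 + 20²·0.83] + 488.96 = 612.904 + 488.96 = 1101.86.
Reliability = 1101.86 / 1253.77 = 0.8788.

0.8788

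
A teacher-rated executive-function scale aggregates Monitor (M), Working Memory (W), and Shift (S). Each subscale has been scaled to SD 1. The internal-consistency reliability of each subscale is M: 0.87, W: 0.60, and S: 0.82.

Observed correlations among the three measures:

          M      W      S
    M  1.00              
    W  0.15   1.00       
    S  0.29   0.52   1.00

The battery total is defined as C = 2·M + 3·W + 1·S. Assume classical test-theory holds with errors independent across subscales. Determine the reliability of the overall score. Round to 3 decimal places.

Var(C) = 2² + 3² + 1 + 2·[6·0.15 + 2·0.29 + 3·0.52] = 14 + 6.08 = 20.08.
With uncorrelated errors the cross-covariances are all true-score covariance, so they carry over unchanged; only the diagonal terms shrink to ρᵢσᵢ².
True-score variance = [2²·0.87 + 3²·0.60 + 0.82] + 6.08 = 9.7 + 6.08 = 15.78.
Reliability = 15.78 / 20.08 = 0.786.

0.786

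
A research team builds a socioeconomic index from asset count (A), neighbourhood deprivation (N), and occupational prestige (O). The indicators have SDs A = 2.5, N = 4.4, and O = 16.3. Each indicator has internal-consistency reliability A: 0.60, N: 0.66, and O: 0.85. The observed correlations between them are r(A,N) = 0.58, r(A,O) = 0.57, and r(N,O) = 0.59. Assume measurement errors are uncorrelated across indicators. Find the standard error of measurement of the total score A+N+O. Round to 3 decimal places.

6.995

Var(total) = 291.3 + 143.845 = 435.145.
True-score variance = 242.364 + 143.845 = 386.209, so reliability = 0.8875.
Error variance = 435.145 − 386.209 = 48.9359; SEM = √48.9359 = 6.995.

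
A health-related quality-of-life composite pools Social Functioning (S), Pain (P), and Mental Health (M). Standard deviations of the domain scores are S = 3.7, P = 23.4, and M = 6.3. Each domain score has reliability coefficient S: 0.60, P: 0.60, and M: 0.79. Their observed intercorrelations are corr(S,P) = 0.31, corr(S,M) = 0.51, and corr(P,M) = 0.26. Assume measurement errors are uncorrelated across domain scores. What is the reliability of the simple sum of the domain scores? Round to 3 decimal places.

Var(S+P+M) = 3.7² + 23.4² + 6.3² + 2·[3.7·23.4·0.31 + 3.7·6.3·0.51 + 23.4·6.3·0.26] = 600.94 + 154.114 = 755.054.
With uncorrelated errors the cross-covariances are all true-score covariance, so they carry over unchanged; only the diagonal terms shrink to ρᵢσᵢ².
True-score variance = [3.7²·0.60 + 23.4²·0.60 + 6.3²·0.79] + 154.114 = 368.105 + 154.114 = 522.219.
Reliability = 522.219 / 755.054 = 0.692.

0.692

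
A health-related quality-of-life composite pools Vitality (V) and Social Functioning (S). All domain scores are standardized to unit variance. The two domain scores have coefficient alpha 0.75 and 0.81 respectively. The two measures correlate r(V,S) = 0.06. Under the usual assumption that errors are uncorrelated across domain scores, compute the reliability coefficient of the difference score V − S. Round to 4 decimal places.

Var(V−S) = 1 + 1 − 2·0.06 = 2 − 0.12 = 1.88.
With uncorrelated errors the cross-covariances are all true-score covariance, so they carry over unchanged; only the diagonal terms shrink to ρᵢσᵢ².
True-score variance = [0.75 + 0.81] − 0.12 = 1.56 − 0.12 = 1.44.
Reliability = 1.44 / 1.88 = 0.7660.

0.7660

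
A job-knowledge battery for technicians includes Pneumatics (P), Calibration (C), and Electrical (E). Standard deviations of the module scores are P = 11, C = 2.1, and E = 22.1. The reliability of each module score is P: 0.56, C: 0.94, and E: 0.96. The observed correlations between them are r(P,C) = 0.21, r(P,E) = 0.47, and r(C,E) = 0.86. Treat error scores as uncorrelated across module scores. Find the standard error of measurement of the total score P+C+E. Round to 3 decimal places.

Var(total) = 613.82 + 318.041 = 931.861.
True-score variance = 540.779 + 318.041 = 858.82, so reliability = 0.9216.
Error variance = 931.861 − 858.82 = 73.041; SEM = √73.041 = 8.546.

8.546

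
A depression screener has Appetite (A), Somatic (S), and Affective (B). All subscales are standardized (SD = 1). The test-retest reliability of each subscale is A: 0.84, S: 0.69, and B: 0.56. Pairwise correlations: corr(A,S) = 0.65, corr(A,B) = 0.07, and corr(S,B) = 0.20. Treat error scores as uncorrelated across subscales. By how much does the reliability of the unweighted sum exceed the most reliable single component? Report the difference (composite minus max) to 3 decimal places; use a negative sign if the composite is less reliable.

-0.028

Var(sum) = 3 + 1.84 = 4.84; true-score variance = 2.09 + 1.84 = 3.93; composite reliability = 0.8120.
Max component reliability = 0.8400.
Difference = 0.8120 − 0.8400 = -0.028.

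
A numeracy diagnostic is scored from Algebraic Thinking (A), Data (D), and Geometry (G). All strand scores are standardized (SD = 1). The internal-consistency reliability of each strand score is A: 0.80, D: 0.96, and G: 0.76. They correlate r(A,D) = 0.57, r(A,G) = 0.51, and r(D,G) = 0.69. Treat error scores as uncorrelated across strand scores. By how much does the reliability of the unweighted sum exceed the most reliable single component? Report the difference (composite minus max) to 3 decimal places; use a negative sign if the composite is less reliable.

Var(sum) = 3 + 3.54 = 6.54; true-score variance = 2.52 + 3.54 = 6.06; composite reliability = 0.9266.
Max component reliability = 0.9600.
Difference = 0.9266 − 0.9600 = -0.033.

-0.033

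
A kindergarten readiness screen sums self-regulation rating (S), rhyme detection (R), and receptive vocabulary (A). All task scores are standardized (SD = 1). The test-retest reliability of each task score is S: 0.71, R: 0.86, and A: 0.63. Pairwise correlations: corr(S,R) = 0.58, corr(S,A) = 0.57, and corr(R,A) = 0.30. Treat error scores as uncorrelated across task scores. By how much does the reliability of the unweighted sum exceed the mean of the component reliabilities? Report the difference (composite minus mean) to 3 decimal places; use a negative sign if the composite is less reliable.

Var(sum) = 3 + 2.9 = 5.9; true-score variance = 2.2 + 2.9 = 5.1; composite reliability = 0.8644.
Mean component reliability = 0.7333.
Difference = 0.8644 − 0.7333 = 0.131.

0.131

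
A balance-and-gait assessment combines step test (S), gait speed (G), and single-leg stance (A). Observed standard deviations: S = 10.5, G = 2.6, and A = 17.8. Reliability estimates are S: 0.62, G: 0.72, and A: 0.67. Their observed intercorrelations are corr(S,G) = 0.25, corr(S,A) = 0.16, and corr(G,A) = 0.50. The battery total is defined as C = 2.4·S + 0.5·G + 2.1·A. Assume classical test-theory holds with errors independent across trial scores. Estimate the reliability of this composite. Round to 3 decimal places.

0.707

Var(C) = 2.4²·10.5² + 0.5²·2.6² + 2.1²·17.8² + 2·[1.2·10.5·2.6·0.25 + 5.04·10.5·17.8·0.16 + 1.05·2.6·17.8·0.50] = 2033.99 + 366.406 = 2400.4.
Under uncorrelated errors the observed covariances equal the true-score covariances, so only the own-variance terms attenuate.
True-score variance = [2.4²·10.5²·0.62 + 0.5²·2.6²·0.72 + 2.1²·17.8²·0.67] + 366.406 = 1331.11 + 366.406 = 1697.52.
Reliability = 1697.52 / 2400.4 = 0.707.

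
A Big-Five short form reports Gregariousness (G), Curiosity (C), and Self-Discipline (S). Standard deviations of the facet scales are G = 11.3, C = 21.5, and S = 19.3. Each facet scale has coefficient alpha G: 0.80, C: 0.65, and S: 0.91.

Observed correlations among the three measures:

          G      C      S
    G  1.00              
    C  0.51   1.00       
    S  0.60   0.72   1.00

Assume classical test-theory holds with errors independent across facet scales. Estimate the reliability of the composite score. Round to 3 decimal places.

0.893

Var(G+C+S) = 11.3² + 21.5² + 19.3² + 2·[11.3·21.5·0.51 + 11.3·19.3·0.60 + 21.5·19.3·0.72] = 962.43 + 1107.05 = 2069.48.
With uncorrelated errors the cross-covariances are all true-score covariance, so they carry over unchanged; only the diagonal terms shrink to ρᵢσᵢ².
True-score variance = [11.3²·0.80 + 21.5²·0.65 + 19.3²·0.91] + 1107.05 = 741.58 + 1107.05 = 1848.63.
Reliability = 1848.63 / 2069.48 = 0.893.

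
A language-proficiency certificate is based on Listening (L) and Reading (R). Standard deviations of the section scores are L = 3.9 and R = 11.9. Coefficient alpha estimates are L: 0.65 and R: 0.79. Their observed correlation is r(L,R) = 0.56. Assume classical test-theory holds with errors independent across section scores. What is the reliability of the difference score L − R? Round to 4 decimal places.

Var(L−R) = 3.9² + 11.9² − 2·3.9·11.9·0.56 = 156.82 − 51.9792 = 104.841.
With uncorrelated errors the cross-covariances are all true-score covariance, so they carry over unchanged; only the diagonal terms shrink to ρᵢσᵢ².
True-score variance = [3.9²·0.65 + 11.9²·0.79] − 51.9792 = 121.758 − 51.9792 = 69.7792.
Reliability = 69.7792 / 104.841 = 0.6656.

0.6656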